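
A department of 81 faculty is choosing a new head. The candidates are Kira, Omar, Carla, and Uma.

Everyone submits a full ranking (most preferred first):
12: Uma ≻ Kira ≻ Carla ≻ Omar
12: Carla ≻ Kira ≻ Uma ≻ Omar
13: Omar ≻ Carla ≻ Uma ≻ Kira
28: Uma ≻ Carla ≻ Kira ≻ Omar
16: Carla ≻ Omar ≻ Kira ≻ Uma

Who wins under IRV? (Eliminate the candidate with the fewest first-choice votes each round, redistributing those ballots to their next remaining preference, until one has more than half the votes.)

Round 1: Kira 0, Omar 13, Carla 28, Uma 40. Kira eliminated.
Round 2: Omar 13, Carla 28, Uma 40. Omar eliminated.
Round 3: Carla 41, Uma 40. Carla has a majority (≥41).

Carla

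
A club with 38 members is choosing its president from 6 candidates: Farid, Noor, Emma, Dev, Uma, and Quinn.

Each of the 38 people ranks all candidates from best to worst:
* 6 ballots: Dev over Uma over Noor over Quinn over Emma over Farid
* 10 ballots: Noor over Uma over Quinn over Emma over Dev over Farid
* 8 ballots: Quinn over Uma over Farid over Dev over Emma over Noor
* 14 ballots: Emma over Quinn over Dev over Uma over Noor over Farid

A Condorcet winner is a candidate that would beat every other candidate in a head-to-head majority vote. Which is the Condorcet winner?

Quinn

Quinn vs Farid: 38–0
Quinn vs Noor: 22–16
Quinn vs Emma: 24–14
Quinn vs Dev: 32–6
Quinn vs Uma: 22–16
Quinn beats every other candidate.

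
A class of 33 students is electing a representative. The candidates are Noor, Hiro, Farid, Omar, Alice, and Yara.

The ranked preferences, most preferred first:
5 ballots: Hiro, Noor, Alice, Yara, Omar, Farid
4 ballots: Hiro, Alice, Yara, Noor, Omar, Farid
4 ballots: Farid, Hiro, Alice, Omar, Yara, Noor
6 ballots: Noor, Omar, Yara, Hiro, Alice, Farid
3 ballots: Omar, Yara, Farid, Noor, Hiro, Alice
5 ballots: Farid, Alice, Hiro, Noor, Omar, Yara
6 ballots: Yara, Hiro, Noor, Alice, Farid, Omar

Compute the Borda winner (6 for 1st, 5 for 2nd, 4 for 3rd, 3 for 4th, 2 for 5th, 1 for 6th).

Noor: 5×5 + 4×3 + 4×1 + 6×6 + 3×3 + 5×3 + 6×4 = 125
Hiro: 5×6 + 4×6 + 4×5 + 6×3 + 3×2 + 5×4 + 6×5 = 148
Farid: 5×1 + 4×1 + 4×6 + 6×1 + 3×4 + 5×6 + 6×2 = 93
Omar: 5×2 + 4×2 + 4×3 + 6×5 + 3×6 + 5×2 + 6×1 = 94
Alice: 5×4 + 4×5 + 4×4 + 6×2 + 3×1 + 5×5 + 6×3 = 114
Yara: 5×3 + 4×4 + 4×2 + 6×4 + 3×5 + 5×1 + 6×6 = 119

Hiro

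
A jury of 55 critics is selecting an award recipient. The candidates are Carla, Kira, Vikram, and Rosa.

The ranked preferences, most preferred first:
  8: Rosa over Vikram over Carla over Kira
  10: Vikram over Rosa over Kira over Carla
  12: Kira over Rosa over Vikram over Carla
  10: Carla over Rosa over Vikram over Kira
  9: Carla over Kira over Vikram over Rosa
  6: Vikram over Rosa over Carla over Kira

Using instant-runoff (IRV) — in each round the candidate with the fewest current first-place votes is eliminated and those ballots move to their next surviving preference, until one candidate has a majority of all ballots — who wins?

Vikram

Round 1: Carla 19, Kira 12, Vikram 16, Rosa 8. Rosa eliminated.
Round 2: Carla 19, Kira 12, Vikram 24. Kira eliminated.
Round 3: Carla 19, Vikram 36. Vikram has a majority (≥28).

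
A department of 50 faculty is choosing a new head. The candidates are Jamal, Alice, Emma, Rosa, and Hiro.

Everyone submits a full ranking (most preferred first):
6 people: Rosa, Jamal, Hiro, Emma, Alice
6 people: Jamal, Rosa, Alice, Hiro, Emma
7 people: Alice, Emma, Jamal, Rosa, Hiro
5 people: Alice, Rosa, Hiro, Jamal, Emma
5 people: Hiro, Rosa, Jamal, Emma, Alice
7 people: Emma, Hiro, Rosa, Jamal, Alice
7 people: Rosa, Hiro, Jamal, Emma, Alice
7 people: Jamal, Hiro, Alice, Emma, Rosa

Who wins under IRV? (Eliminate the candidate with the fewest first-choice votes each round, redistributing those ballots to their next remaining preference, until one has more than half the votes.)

Round 1: Jamal 13, Alice 12, Emma 7, Rosa 13, Hiro 5. Hiro eliminated.
Round 2: Jamal 13, Alice 12, Emma 7, Rosa 18. Emma eliminated.
Round 3: Jamal 13, Alice 12, Rosa 25. Alice eliminated.
Round 4: Jamal 20, Rosa 30. Rosa has a majority (≥26).

Rosa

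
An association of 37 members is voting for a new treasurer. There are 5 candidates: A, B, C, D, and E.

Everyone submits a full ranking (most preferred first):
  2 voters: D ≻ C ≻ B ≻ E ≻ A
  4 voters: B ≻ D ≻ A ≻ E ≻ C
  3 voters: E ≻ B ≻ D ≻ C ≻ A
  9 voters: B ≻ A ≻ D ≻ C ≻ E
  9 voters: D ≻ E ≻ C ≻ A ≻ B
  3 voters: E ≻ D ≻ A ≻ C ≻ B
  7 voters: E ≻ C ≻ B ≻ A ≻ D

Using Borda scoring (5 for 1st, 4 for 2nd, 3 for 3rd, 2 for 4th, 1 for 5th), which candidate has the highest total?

A: 2×1 + 4×3 + 3×1 + 9×4 + 9×2 + 3×3 + 7×2 = 94
B: 2×3 + 4×5 + 3×4 + 9×5 + 9×1 + 3×1 + 7×3 = 116
C: 2×4 + 4×1 + 3×2 + 9×2 + 9×3 + 3×2 + 7×4 = 97
D: 2×5 + 4×4 + 3×3 + 9×3 + 9×5 + 3×4 + 7×1 = 126
E: 2×2 + 4×2 + 3×5 + 9×1 + 9×4 + 3×5 + 7×5 = 122

D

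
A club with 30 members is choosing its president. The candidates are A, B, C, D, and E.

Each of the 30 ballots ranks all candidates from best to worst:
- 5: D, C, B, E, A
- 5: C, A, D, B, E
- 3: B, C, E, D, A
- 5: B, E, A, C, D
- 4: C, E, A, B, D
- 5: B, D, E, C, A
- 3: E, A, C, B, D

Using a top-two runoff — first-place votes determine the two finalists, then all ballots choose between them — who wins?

Round 1 first-place votes: A 0, B 13, C 9, D 5, E 3. B and C advance.
Runoff: B is ranked above C on 13 ballots, C above B on 17.

C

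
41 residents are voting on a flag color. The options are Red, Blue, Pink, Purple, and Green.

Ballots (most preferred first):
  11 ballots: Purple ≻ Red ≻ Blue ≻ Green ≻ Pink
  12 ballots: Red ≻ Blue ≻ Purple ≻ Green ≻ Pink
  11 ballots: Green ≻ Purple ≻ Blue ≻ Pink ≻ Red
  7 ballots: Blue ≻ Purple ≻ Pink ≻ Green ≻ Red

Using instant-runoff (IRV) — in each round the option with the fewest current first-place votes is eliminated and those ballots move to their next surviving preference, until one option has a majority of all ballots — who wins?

Purple

Round 1: Red 12, Blue 7, Pink 0, Purple 11, Green 11. Pink eliminated.
Round 2: Red 12, Blue 7, Purple 11, Green 11. Blue eliminated.
Round 3: Red 12, Purple 18, Green 11. Green eliminated.
Round 4: Red 12, Purple 29. Purple has a majority (≥21).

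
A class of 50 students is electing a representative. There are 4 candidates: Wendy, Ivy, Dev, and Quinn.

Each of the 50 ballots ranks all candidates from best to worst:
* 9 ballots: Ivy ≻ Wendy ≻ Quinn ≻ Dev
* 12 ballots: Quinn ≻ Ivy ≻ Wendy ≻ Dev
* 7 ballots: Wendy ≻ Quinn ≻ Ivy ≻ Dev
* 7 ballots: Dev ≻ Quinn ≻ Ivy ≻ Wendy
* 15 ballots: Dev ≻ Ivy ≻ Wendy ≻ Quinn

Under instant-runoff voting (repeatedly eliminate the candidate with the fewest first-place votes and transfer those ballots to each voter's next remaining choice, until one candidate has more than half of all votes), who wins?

Quinn

Round 1: Wendy 7, Ivy 9, Dev 22, Quinn 12. Wendy eliminated.
Round 2: Ivy 9, Dev 22, Quinn 19. Ivy eliminated.
Round 3: Dev 22, Quinn 28. Quinn has a majority (≥26).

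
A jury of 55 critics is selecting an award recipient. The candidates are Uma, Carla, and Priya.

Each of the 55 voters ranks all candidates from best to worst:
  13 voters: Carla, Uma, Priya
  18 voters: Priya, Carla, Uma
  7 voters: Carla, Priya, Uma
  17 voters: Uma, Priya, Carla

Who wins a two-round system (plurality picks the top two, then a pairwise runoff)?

Priya

Round 1 first-place votes: Uma 17, Carla 20, Priya 18. Carla and Priya advance.
Runoff: Carla is ranked above Priya on 20 ballots, Priya above Carla on 35.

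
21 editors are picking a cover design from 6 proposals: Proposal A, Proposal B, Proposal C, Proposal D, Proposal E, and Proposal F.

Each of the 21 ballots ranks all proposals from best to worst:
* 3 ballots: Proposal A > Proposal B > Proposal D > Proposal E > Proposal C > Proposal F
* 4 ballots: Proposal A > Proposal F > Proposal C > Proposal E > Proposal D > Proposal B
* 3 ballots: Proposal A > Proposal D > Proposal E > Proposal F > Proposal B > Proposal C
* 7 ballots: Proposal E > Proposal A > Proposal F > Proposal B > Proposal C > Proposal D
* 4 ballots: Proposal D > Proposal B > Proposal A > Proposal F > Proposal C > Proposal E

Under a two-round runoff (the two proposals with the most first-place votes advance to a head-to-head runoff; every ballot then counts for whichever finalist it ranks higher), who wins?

Round 1 first-place votes: Proposal A 10, Proposal B 0, Proposal C 0, Proposal D 4, Proposal E 7, Proposal F 0. Proposal A and Proposal E advance.
Runoff: Proposal A is ranked above Proposal E on 14 ballots, Proposal E above Proposal A on 7.

Proposal A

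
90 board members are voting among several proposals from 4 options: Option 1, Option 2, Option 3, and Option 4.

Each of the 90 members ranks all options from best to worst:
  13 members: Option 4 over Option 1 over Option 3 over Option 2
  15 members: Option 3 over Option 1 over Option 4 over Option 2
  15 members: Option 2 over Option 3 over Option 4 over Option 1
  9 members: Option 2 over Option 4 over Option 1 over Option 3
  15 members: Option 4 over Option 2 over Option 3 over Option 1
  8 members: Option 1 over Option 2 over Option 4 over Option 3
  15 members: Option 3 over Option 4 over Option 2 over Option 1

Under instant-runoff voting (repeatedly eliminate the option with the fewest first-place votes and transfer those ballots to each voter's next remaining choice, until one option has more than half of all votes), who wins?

Option 2

Round 1: Option 1 8, Option 2 24, Option 3 30, Option 4 28. Option 1 eliminated.
Round 2: Option 2 32, Option 3 30, Option 4 28. Option 4 eliminated.
Round 3: Option 2 47, Option 3 43. Option 2 has a majority (≥46).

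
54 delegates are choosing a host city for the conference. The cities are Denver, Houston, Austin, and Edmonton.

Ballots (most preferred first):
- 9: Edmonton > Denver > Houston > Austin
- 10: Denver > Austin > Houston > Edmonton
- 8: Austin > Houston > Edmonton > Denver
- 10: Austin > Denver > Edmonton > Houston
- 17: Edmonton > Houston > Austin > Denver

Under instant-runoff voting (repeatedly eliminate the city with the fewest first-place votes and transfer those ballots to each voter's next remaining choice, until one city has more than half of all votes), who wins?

Round 1: Denver 10, Houston 0, Austin 18, Edmonton 26. Houston eliminated.
Round 2: Denver 10, Austin 18, Edmonton 26. Denver eliminated.
Round 3: Austin 28, Edmonton 26. Austin has a majority (≥28).

Austin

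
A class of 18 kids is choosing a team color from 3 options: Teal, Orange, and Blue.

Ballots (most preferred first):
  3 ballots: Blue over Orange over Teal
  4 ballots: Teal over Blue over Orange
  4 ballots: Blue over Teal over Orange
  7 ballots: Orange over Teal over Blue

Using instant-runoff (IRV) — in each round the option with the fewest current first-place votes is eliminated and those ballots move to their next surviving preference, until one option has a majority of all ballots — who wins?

Round 1: Teal 4, Orange 7, Blue 7. Teal eliminated.
Round 2: Orange 7, Blue 11. Blue has a majority (≥10).

Blue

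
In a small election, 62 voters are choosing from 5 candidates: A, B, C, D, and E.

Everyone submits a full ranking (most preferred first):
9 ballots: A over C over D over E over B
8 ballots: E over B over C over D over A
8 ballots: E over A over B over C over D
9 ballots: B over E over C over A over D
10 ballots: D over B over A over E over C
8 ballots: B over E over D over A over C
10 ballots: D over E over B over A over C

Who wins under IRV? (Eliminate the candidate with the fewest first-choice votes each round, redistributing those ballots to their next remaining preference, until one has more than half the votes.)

B

Round 1: A 9, B 17, C 0, D 20, E 16. C eliminated.
Round 2: A 9, B 17, D 20, E 16. A eliminated.
Round 3: B 17, D 29, E 16. E eliminated.
Round 4: B 33, D 29. B has a majority (≥32).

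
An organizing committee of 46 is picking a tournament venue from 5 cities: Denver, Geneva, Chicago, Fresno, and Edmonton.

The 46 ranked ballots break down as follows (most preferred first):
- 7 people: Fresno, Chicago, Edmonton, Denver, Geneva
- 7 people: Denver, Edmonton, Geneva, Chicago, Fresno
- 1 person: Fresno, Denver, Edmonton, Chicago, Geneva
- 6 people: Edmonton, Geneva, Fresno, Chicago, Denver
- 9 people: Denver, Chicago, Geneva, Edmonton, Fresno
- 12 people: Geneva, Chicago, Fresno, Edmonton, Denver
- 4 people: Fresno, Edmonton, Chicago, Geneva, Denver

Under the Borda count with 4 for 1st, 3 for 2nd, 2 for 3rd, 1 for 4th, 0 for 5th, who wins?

Denver: 7×1 + 7×4 + 1×3 + 6×0 + 9×4 + 12×0 + 4×0 = 74
Geneva: 7×0 + 7×2 + 1×0 + 6×3 + 9×2 + 12×4 + 4×1 = 102
Chicago: 7×3 + 7×1 + 1×1 + 6×1 + 9×3 + 12×3 + 4×2 = 106
Fresno: 7×4 + 7×0 + 1×4 + 6×2 + 9×0 + 12×2 + 4×4 = 84
Edmonton: 7×2 + 7×3 + 1×2 + 6×4 + 9×1 + 12×1 + 4×3 = 94

Chicago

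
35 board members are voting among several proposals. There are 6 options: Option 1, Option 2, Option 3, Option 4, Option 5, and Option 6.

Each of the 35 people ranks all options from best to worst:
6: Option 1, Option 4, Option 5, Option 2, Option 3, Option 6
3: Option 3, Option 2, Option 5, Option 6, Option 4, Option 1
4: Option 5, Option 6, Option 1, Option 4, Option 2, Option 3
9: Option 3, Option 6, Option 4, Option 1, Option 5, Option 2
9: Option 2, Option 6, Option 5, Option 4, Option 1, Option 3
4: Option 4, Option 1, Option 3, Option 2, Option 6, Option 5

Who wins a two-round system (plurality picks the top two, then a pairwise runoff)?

Option 2

Round 1 first-place votes: Option 1 6, Option 2 9, Option 3 12, Option 4 4, Option 5 4, Option 6 0. Option 3 and Option 2 advance.
Runoff: Option 3 is ranked above Option 2 on 16 ballots, Option 2 above Option 3 on 19.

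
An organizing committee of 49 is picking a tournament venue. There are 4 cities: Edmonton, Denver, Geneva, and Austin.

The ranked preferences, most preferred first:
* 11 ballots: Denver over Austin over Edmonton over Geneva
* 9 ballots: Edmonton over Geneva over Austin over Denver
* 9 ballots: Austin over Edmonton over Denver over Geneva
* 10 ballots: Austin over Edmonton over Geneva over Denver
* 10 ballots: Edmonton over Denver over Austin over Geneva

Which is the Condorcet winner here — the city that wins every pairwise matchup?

Austin vs Edmonton: 30–19
Austin vs Denver: 28–21
Austin vs Geneva: 40–9
Austin beats every other city.

Austin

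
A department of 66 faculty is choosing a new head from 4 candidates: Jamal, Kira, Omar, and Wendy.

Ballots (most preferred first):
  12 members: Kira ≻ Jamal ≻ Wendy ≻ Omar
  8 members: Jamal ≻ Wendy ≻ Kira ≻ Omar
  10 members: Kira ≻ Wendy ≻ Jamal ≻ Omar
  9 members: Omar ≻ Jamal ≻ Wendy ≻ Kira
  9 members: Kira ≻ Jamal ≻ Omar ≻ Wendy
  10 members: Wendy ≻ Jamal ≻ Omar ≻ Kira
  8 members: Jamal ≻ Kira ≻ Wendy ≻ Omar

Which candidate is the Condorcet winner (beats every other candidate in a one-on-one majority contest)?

Jamal vs Kira: 35–31
Jamal vs Omar: 57–9
Jamal vs Wendy: 46–20
Jamal beats every other candidate.

Jamal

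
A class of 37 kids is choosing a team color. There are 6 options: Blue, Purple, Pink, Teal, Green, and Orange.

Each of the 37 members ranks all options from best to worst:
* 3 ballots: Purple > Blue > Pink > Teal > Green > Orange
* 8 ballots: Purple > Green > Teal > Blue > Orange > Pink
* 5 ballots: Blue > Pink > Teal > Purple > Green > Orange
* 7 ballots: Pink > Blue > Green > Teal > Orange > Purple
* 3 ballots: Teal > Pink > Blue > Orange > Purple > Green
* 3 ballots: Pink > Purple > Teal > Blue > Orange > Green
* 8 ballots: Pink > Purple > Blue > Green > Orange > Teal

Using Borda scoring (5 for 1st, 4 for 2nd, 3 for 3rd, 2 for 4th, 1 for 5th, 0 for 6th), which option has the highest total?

Pink

Blue: 3×4 + 8×2 + 5×5 + 7×4 + 3×3 + 3×2 + 8×3 = 120
Purple: 3×5 + 8×5 + 5×2 + 7×0 + 3×1 + 3×4 + 8×4 = 112
Pink: 3×3 + 8×0 + 5×4 + 7×5 + 3×4 + 3×5 + 8×5 = 131
Teal: 3×2 + 8×3 + 5×3 + 7×2 + 3×5 + 3×3 + 8×0 = 83
Green: 3×1 + 8×4 + 5×1 + 7×3 + 3×0 + 3×0 + 8×2 = 77
Orange: 3×0 + 8×1 + 5×0 + 7×1 + 3×2 + 3×1 + 8×1 = 32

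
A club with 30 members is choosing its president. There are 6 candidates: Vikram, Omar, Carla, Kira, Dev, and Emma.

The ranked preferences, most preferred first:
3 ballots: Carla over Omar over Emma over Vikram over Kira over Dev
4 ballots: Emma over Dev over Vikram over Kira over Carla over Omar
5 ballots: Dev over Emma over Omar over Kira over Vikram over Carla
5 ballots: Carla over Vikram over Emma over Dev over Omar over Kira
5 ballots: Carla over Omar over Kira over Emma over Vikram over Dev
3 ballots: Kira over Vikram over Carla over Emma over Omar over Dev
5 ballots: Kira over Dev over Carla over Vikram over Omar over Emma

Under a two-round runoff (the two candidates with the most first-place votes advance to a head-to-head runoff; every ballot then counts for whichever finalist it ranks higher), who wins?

Kira

Round 1 first-place votes: Vikram 0, Omar 0, Carla 13, Kira 8, Dev 5, Emma 4. Carla and Kira advance.
Runoff: Carla is ranked above Kira on 13 ballots, Kira above Carla on 17.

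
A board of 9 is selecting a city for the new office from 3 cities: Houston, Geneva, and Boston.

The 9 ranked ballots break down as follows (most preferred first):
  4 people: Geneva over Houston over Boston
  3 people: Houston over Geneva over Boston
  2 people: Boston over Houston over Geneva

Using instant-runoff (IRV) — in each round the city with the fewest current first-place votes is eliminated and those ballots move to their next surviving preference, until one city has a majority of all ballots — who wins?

Houston

Round 1: Houston 3, Geneva 4, Boston 2. Boston eliminated.
Round 2: Houston 5, Geneva 4. Houston has a majority (≥5).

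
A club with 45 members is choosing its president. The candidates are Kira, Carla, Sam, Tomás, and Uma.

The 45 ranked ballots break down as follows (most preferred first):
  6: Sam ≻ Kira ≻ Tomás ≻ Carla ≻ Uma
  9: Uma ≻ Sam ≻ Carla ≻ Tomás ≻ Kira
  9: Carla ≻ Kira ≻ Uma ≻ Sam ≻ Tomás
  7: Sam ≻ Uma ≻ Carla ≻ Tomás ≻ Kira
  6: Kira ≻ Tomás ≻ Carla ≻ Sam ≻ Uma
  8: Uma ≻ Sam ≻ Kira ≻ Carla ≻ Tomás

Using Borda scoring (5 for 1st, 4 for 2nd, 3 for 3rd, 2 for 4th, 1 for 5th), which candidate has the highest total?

Kira: 6×4 + 9×1 + 9×4 + 7×1 + 6×5 + 8×3 = 130
Carla: 6×2 + 9×3 + 9×5 + 7×3 + 6×3 + 8×2 = 139
Sam: 6×5 + 9×4 + 9×2 + 7×5 + 6×2 + 8×4 = 163
Tomás: 6×3 + 9×2 + 9×1 + 7×2 + 6×4 + 8×1 = 91
Uma: 6×1 + 9×5 + 9×3 + 7×4 + 6×1 + 8×5 = 152

Sam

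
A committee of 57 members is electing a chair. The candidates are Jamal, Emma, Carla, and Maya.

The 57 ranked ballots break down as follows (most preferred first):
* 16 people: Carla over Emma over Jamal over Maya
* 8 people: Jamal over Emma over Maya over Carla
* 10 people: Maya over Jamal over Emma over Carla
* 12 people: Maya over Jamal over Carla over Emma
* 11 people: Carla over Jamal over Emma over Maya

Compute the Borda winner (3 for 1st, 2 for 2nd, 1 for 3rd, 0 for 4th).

Jamal: 16×1 + 8×3 + 10×2 + 12×2 + 11×2 = 106
Emma: 16×2 + 8×2 + 10×1 + 12×0 + 11×1 = 69
Carla: 16×3 + 8×0 + 10×0 + 12×1 + 11×3 = 93
Maya: 16×0 + 8×1 + 10×3 + 12×3 + 11×0 = 74

Jamal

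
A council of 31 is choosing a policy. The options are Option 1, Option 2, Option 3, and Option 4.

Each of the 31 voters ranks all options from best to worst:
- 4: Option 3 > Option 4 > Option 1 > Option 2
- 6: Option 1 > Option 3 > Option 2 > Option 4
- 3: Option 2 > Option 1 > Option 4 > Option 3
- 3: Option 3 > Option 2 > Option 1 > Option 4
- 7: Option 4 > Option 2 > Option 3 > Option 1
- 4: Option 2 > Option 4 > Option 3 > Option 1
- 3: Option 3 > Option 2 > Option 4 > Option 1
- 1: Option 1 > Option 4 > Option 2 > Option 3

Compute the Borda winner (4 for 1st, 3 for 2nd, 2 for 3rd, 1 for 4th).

Option 2

Option 1: 4×2 + 6×4 + 3×3 + 3×2 + 7×1 + 4×1 + 3×1 + 1×4 = 65
Option 2: 4×1 + 6×2 + 3×4 + 3×3 + 7×3 + 4×4 + 3×3 + 1×2 = 85
Option 3: 4×4 + 6×3 + 3×1 + 3×4 + 7×2 + 4×2 + 3×4 + 1×1 = 84
Option 4: 4×3 + 6×1 + 3×2 + 3×1 + 7×4 + 4×3 + 3×2 + 1×3 = 76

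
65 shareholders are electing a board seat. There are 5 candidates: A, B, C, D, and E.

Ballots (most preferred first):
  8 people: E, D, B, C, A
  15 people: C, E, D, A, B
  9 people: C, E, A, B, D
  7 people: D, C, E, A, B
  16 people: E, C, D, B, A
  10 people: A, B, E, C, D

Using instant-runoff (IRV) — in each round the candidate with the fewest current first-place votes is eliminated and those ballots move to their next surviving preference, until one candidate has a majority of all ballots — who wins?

Round 1: A 10, B 0, C 24, D 7, E 24. B eliminated.
Round 2: A 10, C 24, D 7, E 24. D eliminated.
Round 3: A 10, C 31, E 24. A eliminated.
Round 4: C 31, E 34. E has a majority (≥33).

E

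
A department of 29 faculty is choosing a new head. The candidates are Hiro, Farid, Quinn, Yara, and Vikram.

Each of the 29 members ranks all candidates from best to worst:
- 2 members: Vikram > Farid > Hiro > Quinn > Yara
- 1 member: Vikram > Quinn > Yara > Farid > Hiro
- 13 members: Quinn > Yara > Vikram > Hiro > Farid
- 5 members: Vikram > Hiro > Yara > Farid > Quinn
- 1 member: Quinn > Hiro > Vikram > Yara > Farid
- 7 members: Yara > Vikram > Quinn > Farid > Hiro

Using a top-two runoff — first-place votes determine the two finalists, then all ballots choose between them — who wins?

Round 1 first-place votes: Hiro 0, Farid 0, Quinn 14, Yara 7, Vikram 8. Quinn and Vikram advance.
Runoff: Quinn is ranked above Vikram on 14 ballots, Vikram above Quinn on 15.

Vikram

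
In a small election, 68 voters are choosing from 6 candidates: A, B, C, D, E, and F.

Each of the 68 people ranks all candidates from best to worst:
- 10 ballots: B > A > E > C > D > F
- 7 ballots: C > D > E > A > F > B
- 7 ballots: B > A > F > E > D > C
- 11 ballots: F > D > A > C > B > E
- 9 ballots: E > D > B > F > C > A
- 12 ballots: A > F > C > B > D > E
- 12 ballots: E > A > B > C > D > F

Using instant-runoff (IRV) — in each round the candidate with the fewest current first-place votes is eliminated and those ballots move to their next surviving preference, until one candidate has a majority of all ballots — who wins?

A

Round 1: A 12, B 17, C 7, D 0, E 21, F 11. D eliminated.
Round 2: A 12, B 17, C 7, E 21, F 11. C eliminated.
Round 3: A 12, B 17, E 28, F 11. F eliminated.
Round 4: A 23, B 17, E 28. B eliminated.
Round 5: A 40, E 28. A has a majority (≥35).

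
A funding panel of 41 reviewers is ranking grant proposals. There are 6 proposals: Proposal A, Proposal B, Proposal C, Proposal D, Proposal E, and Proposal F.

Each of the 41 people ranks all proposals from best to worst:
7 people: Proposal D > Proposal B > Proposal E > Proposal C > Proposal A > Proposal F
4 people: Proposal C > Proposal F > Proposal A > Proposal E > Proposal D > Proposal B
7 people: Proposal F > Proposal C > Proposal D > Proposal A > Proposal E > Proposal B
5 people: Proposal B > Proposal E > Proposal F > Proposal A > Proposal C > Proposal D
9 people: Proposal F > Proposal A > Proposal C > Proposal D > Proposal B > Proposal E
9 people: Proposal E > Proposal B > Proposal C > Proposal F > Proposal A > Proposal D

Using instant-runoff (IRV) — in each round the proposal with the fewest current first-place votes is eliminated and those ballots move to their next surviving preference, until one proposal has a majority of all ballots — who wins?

Proposal E

Round 1: Proposal A 0, Proposal B 5, Proposal C 4, Proposal D 7, Proposal E 9, Proposal F 16. Proposal A eliminated.
Round 2: Proposal B 5, Proposal C 4, Proposal D 7, Proposal E 9, Proposal F 16. Proposal C eliminated.
Round 3: Proposal B 5, Proposal D 7, Proposal E 9, Proposal F 20. Proposal B eliminated.
Round 4: Proposal D 7, Proposal E 14, Proposal F 20. Proposal D eliminated.
Round 5: Proposal E 21, Proposal F 20. Proposal E has a majority (≥21).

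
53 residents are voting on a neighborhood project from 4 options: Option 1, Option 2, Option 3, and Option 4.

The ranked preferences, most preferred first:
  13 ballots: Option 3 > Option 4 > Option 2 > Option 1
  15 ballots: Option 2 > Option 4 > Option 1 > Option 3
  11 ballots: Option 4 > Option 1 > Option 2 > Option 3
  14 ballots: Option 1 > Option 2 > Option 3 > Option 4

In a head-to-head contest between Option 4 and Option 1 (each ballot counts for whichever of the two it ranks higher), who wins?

Option 4

Option 4 is ranked above Option 1 on 39 ballots; Option 1 above Option 4 on 14.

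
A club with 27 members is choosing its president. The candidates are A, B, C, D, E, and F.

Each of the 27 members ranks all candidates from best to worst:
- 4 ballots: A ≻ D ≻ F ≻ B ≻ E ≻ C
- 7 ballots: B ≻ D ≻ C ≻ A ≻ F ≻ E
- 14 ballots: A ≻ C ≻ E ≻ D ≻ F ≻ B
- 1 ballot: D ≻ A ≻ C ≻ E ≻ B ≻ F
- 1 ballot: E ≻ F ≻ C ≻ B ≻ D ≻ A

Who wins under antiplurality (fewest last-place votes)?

Last-place votes: A 1, B 14, C 4, D 0, E 7, F 1.

D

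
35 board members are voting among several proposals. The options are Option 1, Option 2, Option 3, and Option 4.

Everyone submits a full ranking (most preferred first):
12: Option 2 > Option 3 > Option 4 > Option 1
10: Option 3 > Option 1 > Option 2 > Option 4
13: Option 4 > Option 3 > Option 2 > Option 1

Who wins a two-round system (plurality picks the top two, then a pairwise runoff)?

Round 1 first-place votes: Option 1 0, Option 2 12, Option 3 10, Option 4 13. Option 4 and Option 2 advance.
Runoff: Option 4 is ranked above Option 2 on 13 ballots, Option 2 above Option 4 on 22.

Option 2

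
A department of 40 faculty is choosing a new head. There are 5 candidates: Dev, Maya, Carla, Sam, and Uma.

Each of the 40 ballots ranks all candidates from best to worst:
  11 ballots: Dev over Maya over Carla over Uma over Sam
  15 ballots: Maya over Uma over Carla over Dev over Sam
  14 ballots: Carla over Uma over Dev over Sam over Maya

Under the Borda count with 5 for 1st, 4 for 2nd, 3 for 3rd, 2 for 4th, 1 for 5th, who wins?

Carla

Dev: 11×5 + 15×2 + 14×3 = 127
Maya: 11×4 + 15×5 + 14×1 = 133
Carla: 11×3 + 15×3 + 14×5 = 148
Sam: 11×1 + 15×1 + 14×2 = 54
Uma: 11×2 + 15×4 + 14×4 = 138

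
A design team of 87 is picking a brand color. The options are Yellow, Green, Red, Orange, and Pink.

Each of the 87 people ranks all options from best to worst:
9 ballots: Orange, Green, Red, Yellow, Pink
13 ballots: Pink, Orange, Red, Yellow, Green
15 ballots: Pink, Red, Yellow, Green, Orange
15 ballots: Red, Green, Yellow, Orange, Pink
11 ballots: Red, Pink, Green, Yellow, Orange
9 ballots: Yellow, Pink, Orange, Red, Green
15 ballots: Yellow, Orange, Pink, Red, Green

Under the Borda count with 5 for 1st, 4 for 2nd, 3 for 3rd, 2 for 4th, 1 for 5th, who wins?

Yellow: 9×2 + 13×2 + 15×3 + 15×3 + 11×2 + 9×5 + 15×5 = 276
Green: 9×4 + 13×1 + 15×2 + 15×4 + 11×3 + 9×1 + 15×1 = 196
Red: 9×3 + 13×3 + 15×4 + 15×5 + 11×5 + 9×2 + 15×2 = 304
Orange: 9×5 + 13×4 + 15×1 + 15×2 + 11×1 + 9×3 + 15×4 = 240
Pink: 9×1 + 13×5 + 15×5 + 15×1 + 11×4 + 9×4 + 15×3 = 289

Red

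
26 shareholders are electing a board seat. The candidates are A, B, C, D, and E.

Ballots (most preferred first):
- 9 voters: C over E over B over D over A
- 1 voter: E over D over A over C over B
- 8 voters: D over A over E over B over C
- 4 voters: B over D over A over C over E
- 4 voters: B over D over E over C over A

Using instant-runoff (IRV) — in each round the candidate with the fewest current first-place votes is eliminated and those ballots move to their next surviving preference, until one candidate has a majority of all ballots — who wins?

D

Round 1: A 0, B 8, C 9, D 8, E 1. A eliminated.
Round 2: B 8, C 9, D 8, E 1. E eliminated.
Round 3: B 8, C 9, D 9. B eliminated.
Round 4: C 9, D 17. D has a majority (≥14).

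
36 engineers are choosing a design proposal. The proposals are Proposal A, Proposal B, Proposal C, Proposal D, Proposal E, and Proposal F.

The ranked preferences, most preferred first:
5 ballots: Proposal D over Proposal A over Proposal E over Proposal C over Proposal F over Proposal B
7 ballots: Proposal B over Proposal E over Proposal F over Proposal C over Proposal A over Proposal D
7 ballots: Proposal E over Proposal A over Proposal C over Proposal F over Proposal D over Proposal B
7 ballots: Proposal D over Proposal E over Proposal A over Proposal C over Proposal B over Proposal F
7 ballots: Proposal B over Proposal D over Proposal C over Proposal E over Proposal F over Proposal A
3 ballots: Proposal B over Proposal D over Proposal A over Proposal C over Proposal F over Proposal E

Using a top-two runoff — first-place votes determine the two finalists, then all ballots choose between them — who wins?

Round 1 first-place votes: Proposal A 0, Proposal B 17, Proposal C 0, Proposal D 12, Proposal E 7, Proposal F 0. Proposal B and Proposal D advance.
Runoff: Proposal B is ranked above Proposal D on 17 ballots, Proposal D above Proposal B on 19.

Proposal D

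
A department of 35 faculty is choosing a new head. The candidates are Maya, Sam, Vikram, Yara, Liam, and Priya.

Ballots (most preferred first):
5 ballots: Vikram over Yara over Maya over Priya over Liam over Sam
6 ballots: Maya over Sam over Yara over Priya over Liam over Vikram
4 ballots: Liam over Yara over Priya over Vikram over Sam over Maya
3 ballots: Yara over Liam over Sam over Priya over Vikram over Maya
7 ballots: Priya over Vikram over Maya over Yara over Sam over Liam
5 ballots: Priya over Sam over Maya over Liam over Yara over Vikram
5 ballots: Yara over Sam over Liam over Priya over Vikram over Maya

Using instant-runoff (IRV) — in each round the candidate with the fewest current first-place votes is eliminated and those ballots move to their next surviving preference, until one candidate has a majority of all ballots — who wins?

Yara

Round 1: Maya 6, Sam 0, Vikram 5, Yara 8, Liam 4, Priya 12. Sam eliminated.
Round 2: Maya 6, Vikram 5, Yara 8, Liam 4, Priya 12. Liam eliminated.
Round 3: Maya 6, Vikram 5, Yara 12, Priya 12. Vikram eliminated.
Round 4: Maya 6, Yara 17, Priya 12. Maya eliminated.
Round 5: Yara 23, Priya 12. Yara has a majority (≥18).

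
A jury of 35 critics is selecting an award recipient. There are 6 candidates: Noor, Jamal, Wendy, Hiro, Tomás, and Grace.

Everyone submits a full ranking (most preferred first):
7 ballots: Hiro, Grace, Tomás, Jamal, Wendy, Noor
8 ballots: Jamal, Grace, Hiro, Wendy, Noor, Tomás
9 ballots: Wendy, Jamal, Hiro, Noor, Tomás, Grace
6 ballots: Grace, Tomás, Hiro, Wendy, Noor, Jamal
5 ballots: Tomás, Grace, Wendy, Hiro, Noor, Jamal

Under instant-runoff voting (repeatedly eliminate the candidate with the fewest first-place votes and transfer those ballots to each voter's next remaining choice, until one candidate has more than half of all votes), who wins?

Round 1: Noor 0, Jamal 8, Wendy 9, Hiro 7, Tomás 5, Grace 6. Noor eliminated.
Round 2: Jamal 8, Wendy 9, Hiro 7, Tomás 5, Grace 6. Tomás eliminated.
Round 3: Jamal 8, Wendy 9, Hiro 7, Grace 11. Hiro eliminated.
Round 4: Jamal 8, Wendy 9, Grace 18. Grace has a majority (≥18).

Grace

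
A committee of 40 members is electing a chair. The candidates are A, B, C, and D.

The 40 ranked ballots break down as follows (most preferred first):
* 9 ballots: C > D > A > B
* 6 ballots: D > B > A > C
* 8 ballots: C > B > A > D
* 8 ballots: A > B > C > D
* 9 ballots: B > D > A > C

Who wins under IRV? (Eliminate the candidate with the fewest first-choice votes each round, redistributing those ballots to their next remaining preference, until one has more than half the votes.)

Round 1: A 8, B 9, C 17, D 6. D eliminated.
Round 2: A 8, B 15, C 17. A eliminated.
Round 3: B 23, C 17. B has a majority (≥21).

B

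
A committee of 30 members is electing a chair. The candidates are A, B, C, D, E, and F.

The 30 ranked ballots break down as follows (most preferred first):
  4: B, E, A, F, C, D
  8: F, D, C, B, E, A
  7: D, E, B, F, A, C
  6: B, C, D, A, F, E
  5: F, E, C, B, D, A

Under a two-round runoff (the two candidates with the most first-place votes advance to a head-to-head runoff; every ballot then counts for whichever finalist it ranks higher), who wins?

Round 1 first-place votes: A 0, B 10, C 0, D 7, E 0, F 13. F and B advance.
Runoff: F is ranked above B on 13 ballots, B above F on 17.

B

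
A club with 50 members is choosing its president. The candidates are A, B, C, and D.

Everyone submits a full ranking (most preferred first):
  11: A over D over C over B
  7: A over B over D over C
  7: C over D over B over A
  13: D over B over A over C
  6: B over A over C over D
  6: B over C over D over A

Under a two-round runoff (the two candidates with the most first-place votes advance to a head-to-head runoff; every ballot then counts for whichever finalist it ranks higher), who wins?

D

Round 1 first-place votes: A 18, B 12, C 7, D 13. A and D advance.
Runoff: A is ranked above D on 24 ballots, D above A on 26.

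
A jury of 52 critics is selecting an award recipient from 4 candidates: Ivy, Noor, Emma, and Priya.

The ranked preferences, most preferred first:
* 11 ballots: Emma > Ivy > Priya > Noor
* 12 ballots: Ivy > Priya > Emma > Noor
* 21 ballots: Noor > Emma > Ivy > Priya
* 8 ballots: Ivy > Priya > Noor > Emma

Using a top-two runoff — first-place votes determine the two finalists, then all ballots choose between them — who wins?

Ivy

Round 1 first-place votes: Ivy 20, Noor 21, Emma 11, Priya 0. Noor and Ivy advance.
Runoff: Noor is ranked above Ivy on 21 ballots, Ivy above Noor on 31.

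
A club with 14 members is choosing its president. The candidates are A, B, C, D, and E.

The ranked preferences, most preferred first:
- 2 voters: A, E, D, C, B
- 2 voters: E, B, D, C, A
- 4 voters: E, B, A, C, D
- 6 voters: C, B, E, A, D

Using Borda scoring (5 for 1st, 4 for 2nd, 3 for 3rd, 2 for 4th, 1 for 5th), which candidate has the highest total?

A: 2×5 + 2×1 + 4×3 + 6×2 = 36
B: 2×1 + 2×4 + 4×4 + 6×4 = 50
C: 2×2 + 2×2 + 4×2 + 6×5 = 46
D: 2×3 + 2×3 + 4×1 + 6×1 = 22
E: 2×4 + 2×5 + 4×5 + 6×3 = 56

E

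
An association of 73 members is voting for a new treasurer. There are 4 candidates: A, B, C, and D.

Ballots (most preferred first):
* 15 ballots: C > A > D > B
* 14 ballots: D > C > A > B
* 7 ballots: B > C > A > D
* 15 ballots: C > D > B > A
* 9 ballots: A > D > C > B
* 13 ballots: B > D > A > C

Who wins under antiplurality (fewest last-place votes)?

Last-place votes: A 15, B 38, C 13, D 7.

D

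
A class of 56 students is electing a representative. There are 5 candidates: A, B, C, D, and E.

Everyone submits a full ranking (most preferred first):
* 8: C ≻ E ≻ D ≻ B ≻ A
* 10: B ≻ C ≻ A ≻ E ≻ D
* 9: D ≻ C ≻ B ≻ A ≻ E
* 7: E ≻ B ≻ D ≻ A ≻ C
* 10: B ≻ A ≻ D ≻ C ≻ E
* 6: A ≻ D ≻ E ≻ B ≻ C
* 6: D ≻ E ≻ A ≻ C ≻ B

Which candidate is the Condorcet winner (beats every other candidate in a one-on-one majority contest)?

D

D vs A: 30–26
D vs B: 29–27
D vs C: 38–18
D vs E: 31–25
D beats every other candidate.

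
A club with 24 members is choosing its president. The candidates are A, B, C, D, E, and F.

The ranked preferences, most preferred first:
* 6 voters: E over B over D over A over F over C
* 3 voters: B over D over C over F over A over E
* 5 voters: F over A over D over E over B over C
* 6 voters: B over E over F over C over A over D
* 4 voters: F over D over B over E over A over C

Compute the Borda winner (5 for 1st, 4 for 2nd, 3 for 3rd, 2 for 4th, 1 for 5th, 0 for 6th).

B

A: 6×2 + 3×1 + 5×4 + 6×1 + 4×1 = 45
B: 6×4 + 3×5 + 5×1 + 6×5 + 4×3 = 86
C: 6×0 + 3×3 + 5×0 + 6×2 + 4×0 = 21
D: 6×3 + 3×4 + 5×3 + 6×0 + 4×4 = 61
E: 6×5 + 3×0 + 5×2 + 6×4 + 4×2 = 72
F: 6×1 + 3×2 + 5×5 + 6×3 + 4×5 = 75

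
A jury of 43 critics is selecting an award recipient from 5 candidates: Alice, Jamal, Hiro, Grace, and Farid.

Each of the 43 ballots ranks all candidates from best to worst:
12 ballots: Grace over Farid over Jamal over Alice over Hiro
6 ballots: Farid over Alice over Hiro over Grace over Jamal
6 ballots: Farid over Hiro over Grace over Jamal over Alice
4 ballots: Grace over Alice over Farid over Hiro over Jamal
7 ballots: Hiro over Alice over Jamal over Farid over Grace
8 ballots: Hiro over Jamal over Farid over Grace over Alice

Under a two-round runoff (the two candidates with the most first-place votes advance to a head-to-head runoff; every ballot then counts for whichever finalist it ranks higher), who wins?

Round 1 first-place votes: Alice 0, Jamal 0, Hiro 15, Grace 16, Farid 12. Grace and Hiro advance.
Runoff: Grace is ranked above Hiro on 16 ballots, Hiro above Grace on 27.

Hiro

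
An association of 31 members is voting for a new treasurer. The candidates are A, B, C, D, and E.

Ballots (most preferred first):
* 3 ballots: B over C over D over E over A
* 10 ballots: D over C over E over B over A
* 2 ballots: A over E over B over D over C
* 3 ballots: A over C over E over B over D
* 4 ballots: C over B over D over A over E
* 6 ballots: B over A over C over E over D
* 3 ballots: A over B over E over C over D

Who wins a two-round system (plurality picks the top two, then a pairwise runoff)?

Round 1 first-place votes: A 8, B 9, C 4, D 10, E 0. D and B advance.
Runoff: D is ranked above B on 10 ballots, B above D on 21.

B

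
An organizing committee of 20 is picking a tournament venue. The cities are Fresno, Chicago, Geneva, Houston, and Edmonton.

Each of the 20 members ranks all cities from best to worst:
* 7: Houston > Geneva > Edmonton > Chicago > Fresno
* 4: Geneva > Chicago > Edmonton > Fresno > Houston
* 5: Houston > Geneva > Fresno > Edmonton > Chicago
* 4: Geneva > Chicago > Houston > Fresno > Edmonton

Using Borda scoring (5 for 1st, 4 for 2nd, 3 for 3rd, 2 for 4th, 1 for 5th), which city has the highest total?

Fresno: 7×1 + 4×2 + 5×3 + 4×2 = 38
Chicago: 7×2 + 4×4 + 5×1 + 4×4 = 51
Geneva: 7×4 + 4×5 + 5×4 + 4×5 = 88
Houston: 7×5 + 4×1 + 5×5 + 4×3 = 76
Edmonton: 7×3 + 4×3 + 5×2 + 4×1 = 47

Geneva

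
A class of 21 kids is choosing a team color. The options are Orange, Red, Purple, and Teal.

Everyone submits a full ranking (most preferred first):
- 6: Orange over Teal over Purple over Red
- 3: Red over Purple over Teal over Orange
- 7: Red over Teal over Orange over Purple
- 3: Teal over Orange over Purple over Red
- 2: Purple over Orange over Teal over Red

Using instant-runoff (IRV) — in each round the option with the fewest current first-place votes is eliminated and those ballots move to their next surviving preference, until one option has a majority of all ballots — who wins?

Round 1: Orange 6, Red 10, Purple 2, Teal 3. Purple eliminated.
Round 2: Orange 8, Red 10, Teal 3. Teal eliminated.
Round 3: Orange 11, Red 10. Orange has a majority (≥11).

Orange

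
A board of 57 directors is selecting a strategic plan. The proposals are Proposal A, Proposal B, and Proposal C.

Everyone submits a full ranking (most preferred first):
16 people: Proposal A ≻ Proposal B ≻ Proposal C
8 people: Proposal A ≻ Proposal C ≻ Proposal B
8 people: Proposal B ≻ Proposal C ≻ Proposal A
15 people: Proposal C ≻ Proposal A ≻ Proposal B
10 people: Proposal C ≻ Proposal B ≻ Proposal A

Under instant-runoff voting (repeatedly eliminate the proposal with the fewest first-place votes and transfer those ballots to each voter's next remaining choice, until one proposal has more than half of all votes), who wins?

Round 1: Proposal A 24, Proposal B 8, Proposal C 25. Proposal B eliminated.
Round 2: Proposal A 24, Proposal C 33. Proposal C has a majority (≥29).

Proposal C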